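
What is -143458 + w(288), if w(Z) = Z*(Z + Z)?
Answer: 22430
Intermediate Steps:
w(Z) = 2*Z**2 (w(Z) = Z*(2*Z) = 2*Z**2)
-143458 + w(288) = -143458 + 2*288**2 = -143458 + 2*82944 = -143458 + 165888 = 22430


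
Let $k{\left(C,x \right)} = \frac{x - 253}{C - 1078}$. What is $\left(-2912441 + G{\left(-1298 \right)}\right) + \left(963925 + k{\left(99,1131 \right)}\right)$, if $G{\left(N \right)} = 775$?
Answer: $- \frac{1906839317}{979} \approx -1.9477 \cdot 10^{6}$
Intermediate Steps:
$k{\left(C,x \right)} = \frac{-253 + x}{-1078 + C}$
$\left(-2912441 + G{\left(-1298 \right)}\right) + \left(963925 + k{\left(99,1131 \right)}\right) = \left(-2912441 + 775\right) + \left(963925 + \frac{-253 + 1131}{-1078 + 99}\right) = -2911666 + \left(963925 + \frac{1}{-979} \cdot 878\right) = -2911666 + \left(963925 - \frac{878}{979}\right) = -2911666 + \frac{943681697}{979} = - \frac{1906839317}{979}$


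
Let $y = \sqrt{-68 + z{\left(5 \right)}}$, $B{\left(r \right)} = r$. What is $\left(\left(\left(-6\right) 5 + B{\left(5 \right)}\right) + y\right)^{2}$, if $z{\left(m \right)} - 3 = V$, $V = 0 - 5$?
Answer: $\left(25 - i \sqrt{70}\right)^{2} \approx 555.0 - 418.33 i$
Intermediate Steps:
$V = -5$
$z{\left(m \right)} = -2$ ($z{\left(m \right)} = 3 - 5 = -2$)
$y = i \sqrt{70}$ ($y = \sqrt{-68 - 2} = \sqrt{-70} = i \sqrt{70} \approx 8.3666 i$)
$\left(\left(\left(-6\right) 5 + B{\left(5 \right)}\right) + y\right)^{2} = \left(\left(\left(-6\right) 5 + 5\right) + i \sqrt{70}\right)^{2} = \left(\left(-30 + 5\right) + i \sqrt{70}\right)^{2} = \left(-25 + i \sqrt{70}\right)^{2}$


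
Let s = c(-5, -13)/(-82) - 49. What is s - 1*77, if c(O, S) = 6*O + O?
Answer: -10297/82 ≈ -125.57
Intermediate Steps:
c(O, S) = 7*O
s = -3983/82 (s = (7*(-5))/(-82) - 49 = -35*(-1/82) - 49 = 35/82 - 49 = -3983/82 ≈ -48.573)
s - 1*77 = -3983/82 - 1*77 = -3983/82 - 77 = -10297/82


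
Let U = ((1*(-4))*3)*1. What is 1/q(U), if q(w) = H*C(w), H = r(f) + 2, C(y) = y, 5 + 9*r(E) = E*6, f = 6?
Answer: -3/196 ≈ -0.015306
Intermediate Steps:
r(E) = -5/9 + 2*E/3 (r(E) = -5/9 + (E*6)/9 = -5/9 + (6*E)/9 = -5/9 + 2*E/3)
H = 49/9 (H = (-5/9 + (⅔)*6) + 2 = (-5/9 + 4) + 2 = 31/9 + 2 = 49/9 ≈ 5.4444)
U = -12 (U = -4*3*1 = -12*1 = -12)
q(w) = 49*w/9
1/q(U) = 1/((49/9)*(-12)) = 1/(-196/3) = -3/196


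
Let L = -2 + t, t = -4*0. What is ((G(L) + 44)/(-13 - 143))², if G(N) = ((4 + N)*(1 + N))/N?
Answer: 225/2704 ≈ 0.083210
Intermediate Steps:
t = 0
L = -2 (L = -2 + 0 = -2)
G(N) = (1 + N)*(4 + N)/N (G(N) = ((1 + N)*(4 + N))/N = (1 + N)*(4 + N)/N)
((G(L) + 44)/(-13 - 143))² = (((5 - 2 + 4/(-2)) + 44)/(-13 - 143))² = (((5 - 2 + 4*(-½)) + 44)/(-156))² = (((5 - 2 - 2) + 44)*(-1/156))² = ((1 + 44)*(-1/156))² = (45*(-1/156))² = (-15/52)² = 225/2704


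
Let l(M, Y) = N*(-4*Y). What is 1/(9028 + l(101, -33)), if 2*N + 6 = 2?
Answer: 1/8764 ≈ 0.00011410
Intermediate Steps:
N = -2 (N = -3 + (½)*2 = -3 + 1 = -2)
l(M, Y) = 8*Y (l(M, Y) = -(-8)*Y = 8*Y)
1/(9028 + l(101, -33)) = 1/(9028 + 8*(-33)) = 1/(9028 - 264) = 1/8764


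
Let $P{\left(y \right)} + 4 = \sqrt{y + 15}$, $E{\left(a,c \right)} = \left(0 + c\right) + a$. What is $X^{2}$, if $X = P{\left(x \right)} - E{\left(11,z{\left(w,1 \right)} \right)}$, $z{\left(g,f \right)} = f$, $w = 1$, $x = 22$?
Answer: $\left(16 - \sqrt{37}\right)^{2} \approx 98.352$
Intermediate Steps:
$E{\left(a,c \right)} = a + c$ ($E{\left(a,c \right)} = c + a = a + c$)
$P{\left(y \right)} = -4 + \sqrt{15 + y}$ ($P{\left(y \right)} = -4 + \sqrt{y + 15} = -4 + \sqrt{15 + y}$)
$X = -16 + \sqrt{37}$ ($X = \left(-4 + \sqrt{15 + 22}\right) - \left(11 + 1\right) = \left(-4 + \sqrt{37}\right) - 12 = -16 + \sqrt{37} \approx -9.9172$)
$X^{2} = \left(-16 + \sqrt{37}\right)^{2}$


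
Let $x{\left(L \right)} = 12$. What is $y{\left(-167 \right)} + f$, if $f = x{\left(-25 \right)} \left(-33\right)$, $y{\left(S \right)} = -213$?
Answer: $-609$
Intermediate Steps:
$f = -396$ ($f = 12 \left(-33\right) = -396$)
$y{\left(-167 \right)} + f = -213 - 396 = -609$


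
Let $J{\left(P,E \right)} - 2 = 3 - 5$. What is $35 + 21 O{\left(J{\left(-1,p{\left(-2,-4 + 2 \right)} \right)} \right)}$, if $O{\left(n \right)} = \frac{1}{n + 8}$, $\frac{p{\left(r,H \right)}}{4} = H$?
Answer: $\frac{301}{8} \approx 37.625$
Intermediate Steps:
$p{\left(r,H \right)} = 4 H$
$J{\left(P,E \right)} = 0$ ($J{\left(P,E \right)} = 2 + \left(3 - 5\right) = 2 - 2 = 0$)
$O{\left(n \right)} = \frac{1}{8 + n}$
$35 + 21 O{\left(J{\left(-1,p{\left(-2,-4 + 2 \right)} \right)} \right)} = 35 + \frac{21}{8 + 0} = 35 + \frac{21}{8} = \frac{301}{8}$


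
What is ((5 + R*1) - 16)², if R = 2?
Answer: 81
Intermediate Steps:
((5 + R*1) - 16)² = ((5 + 2*1) - 16)² = ((5 + 2) - 16)² = (7 - 16)² = (-9)² = 81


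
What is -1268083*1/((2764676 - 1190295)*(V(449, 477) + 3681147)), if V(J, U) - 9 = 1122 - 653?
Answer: -43727/199871739625 ≈ -2.1878e-7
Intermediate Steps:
V(J, U) = 478 (V(J, U) = 9 + (1122 - 653) = 9 + 469 = 478)
-1268083*1/((2764676 - 1190295)*(V(449, 477) + 3681147)) = -1268083*1/((478 + 3681147)*(2764676 - 1190295)) = -1268083/(3681625*1574381) = -1268083/5796280449125 = -1268083*1/5796280449125 = -43727/199871739625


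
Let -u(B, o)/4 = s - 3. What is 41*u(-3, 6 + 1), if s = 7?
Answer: -656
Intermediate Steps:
u(B, o) = -16 (u(B, o) = -4*(7 - 3) = -4*4 = -16)
41*u(-3, 6 + 1) = 41*(-16) = -656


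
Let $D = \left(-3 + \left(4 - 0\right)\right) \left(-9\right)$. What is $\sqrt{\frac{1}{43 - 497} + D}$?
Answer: $\frac{i \sqrt{1855498}}{454} \approx 3.0004 i$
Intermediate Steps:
$D = -9$ ($D = \left(-3 + \left(4 + 0\right)\right) \left(-9\right) = \left(-3 + 4\right) \left(-9\right) = 1 \left(-9\right) = -9$)
$\sqrt{\frac{1}{43 - 497} + D} = \sqrt{\frac{1}{43 - 497} - 9} = \sqrt{\frac{1}{-454} - 9} = \sqrt{- \frac{1}{454} - 9} = \sqrt{- \frac{4087}{454}} = \frac{i \sqrt{1855498}}{454}$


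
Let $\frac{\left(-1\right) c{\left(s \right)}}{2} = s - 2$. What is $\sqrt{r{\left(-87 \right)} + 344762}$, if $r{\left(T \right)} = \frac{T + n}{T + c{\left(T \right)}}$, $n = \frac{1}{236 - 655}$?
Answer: $\frac{6 \sqrt{13922797829941}}{38129} \approx 587.16$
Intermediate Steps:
$c{\left(s \right)} = 4 - 2 s$ ($c{\left(s \right)} = - 2 \left(s - 2\right) = - 2 \left(-2 + s\right) = 4 - 2 s$)
$n = - \frac{1}{419}$ ($n = \frac{1}{-419} = - \frac{1}{419} \approx -0.0023866$)
$r{\left(T \right)} = \frac{- \frac{1}{419} + T}{4 - T}$ ($r{\left(T \right)} = \frac{T - \frac{1}{419}}{T - \left(-4 + 2 T\right)} = \frac{- \frac{1}{419} + T}{4 - T}$)
$\sqrt{r{\left(-87 \right)} + 344762} = \sqrt{\frac{- \frac{1}{419} - 87}{4 - -87} + 344762} = \sqrt{\frac{1}{4 + 87} \left(- \frac{36454}{419}\right) + 344762} = \sqrt{\frac{1}{91} \left(- \frac{36454}{419}\right) + 344762} = \sqrt{- \frac{36454}{38129} + 344762} = \sqrt{\frac{13145393844}{38129}} = \frac{6 \sqrt{13922797829941}}{38129}$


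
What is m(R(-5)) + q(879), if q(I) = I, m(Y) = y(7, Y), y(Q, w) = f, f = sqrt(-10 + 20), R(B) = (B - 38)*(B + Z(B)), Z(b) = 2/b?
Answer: 879 + sqrt(10) ≈ 882.16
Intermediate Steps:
R(B) = (-38 + B)*(B + 2/B) (R(B) = (B - 38)*(B + 2/B) = (-38 + B)*(B + 2/B))
f = sqrt(10) ≈ 3.1623
y(Q, w) = sqrt(10)
m(Y) = sqrt(10)
m(R(-5)) + q(879) = sqrt(10) + 879 = 879 + sqrt(10)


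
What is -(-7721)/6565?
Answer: 7721/6565 ≈ 1.1761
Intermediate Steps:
-(-7721)/6565 = -1*(-7721/6565) = 7721/6565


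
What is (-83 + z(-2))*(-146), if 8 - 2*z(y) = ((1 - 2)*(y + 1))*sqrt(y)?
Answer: 11534 + 73*I*sqrt(2) ≈ 11534.0 + 103.24*I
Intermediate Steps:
z(y) = 4 - sqrt(y)*(-1 - y)/2 (z(y) = 4 - (1 - 2)*(y + 1)*sqrt(y)/2 = 4 - (-(1 + y))*sqrt(y)/2 = 4 - (-1 - y)*sqrt(y)/2 = 4 - sqrt(y)*(-1 - y)/2)
(-83 + z(-2))*(-146) = (-83 + (4 + sqrt(-2)/2 + (-2)**(3/2)/2))*(-146) = (-83 + (4 + (I*sqrt(2))/2 + (-2*I*sqrt(2))/2))*(-146) = (-83 + (4 + I*sqrt(2)/2 - I*sqrt(2)))*(-146) = (-83 + (4 - I*sqrt(2)/2))*(-146) = (-79 - I*sqrt(2)/2)*(-146) = 11534 + 73*I*sqrt(2)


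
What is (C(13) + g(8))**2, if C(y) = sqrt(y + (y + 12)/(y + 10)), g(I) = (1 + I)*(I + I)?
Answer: 477252/23 + 5184*sqrt(23)/23 ≈ 21831.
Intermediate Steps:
g(I) = 2*I*(1 + I) (g(I) = (1 + I)*(2*I) = 2*I*(1 + I))
C(y) = sqrt(y + (12 + y)/(10 + y))
(C(13) + g(8))**2 = (sqrt((12 + 13 + 13*(10 + 13))/(10 + 13)) + 2*8*(1 + 8))**2 = (sqrt((12 + 13 + 13*23)/23) + 2*8*9)**2 = (sqrt((12 + 13 + 299)/23) + 144)**2 = (sqrt((1/23)*324) + 144)**2 = (sqrt(324/23) + 144)**2 = (18*sqrt(23)/23 + 144)**2 = (144 + 18*sqrt(23)/23)**2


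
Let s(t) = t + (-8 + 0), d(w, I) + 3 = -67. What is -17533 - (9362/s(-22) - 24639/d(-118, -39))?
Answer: -3690313/210 ≈ -17573.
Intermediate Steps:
d(w, I) = -70 (d(w, I) = -3 - 67 = -70)
s(t) = -8 + t (s(t) = t - 8 = -8 + t)
-17533 - (9362/s(-22) - 24639/d(-118, -39)) = -17533 - (9362/(-8 - 22) - 24639/(-70)) = -17533 - (9362/(-30) - 24639*(-1/70)) = -17533 - (9362*(-1/30) + 24639/70) = -17533 - (-4681/15 + 24639/70) = -17533 - 1*8383/210 = -17533 - 8383/210 = -3690313/210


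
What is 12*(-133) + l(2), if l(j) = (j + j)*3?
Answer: -1584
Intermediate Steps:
l(j) = 6*j (l(j) = (2*j)*3 = 6*j)
12*(-133) + l(2) = 12*(-133) + 6*2 = -1596 + 12 = -1584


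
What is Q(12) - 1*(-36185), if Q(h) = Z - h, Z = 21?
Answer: 36194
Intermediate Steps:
Q(h) = 21 - h
Q(12) - 1*(-36185) = (21 - 1*12) - 1*(-36185) = (21 - 12) + 36185 = 9 + 36185 = 36194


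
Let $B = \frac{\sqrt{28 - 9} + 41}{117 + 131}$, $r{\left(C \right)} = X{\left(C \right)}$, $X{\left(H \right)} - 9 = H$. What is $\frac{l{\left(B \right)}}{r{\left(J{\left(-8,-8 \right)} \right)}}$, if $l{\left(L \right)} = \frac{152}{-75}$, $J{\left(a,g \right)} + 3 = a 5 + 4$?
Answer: $\frac{76}{1125} \approx 0.067556$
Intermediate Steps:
$X{\left(H \right)} = 9 + H$
$J{\left(a,g \right)} = 1 + 5 a$ ($J{\left(a,g \right)} = -3 + \left(a 5 + 4\right) = -3 + \left(5 a + 4\right) = -3 + \left(4 + 5 a\right) = 1 + 5 a$)
$r{\left(C \right)} = 9 + C$
$B = \frac{41}{248} + \frac{\sqrt{19}}{248}$ ($B = \frac{\sqrt{19} + 41}{248} = \left(41 + \sqrt{19}\right) \frac{1}{248} = \frac{41}{248} + \frac{\sqrt{19}}{248} \approx 0.1829$)
$l{\left(L \right)} = - \frac{152}{75}$ ($l{\left(L \right)} = 152 \left(- \frac{1}{75}\right) = - \frac{152}{75}$)
$\frac{l{\left(B \right)}}{r{\left(J{\left(-8,-8 \right)} \right)}} = - \frac{152}{75 \left(9 + \left(1 + 5 \left(-8\right)\right)\right)} = - \frac{152}{75 \left(9 + \left(1 - 40\right)\right)} = - \frac{152}{75 \left(9 - 39\right)} = - \frac{152}{75 \left(-30\right)} = \left(- \frac{152}{75}\right) \left(- \frac{1}{30}\right) = \frac{76}{1125}$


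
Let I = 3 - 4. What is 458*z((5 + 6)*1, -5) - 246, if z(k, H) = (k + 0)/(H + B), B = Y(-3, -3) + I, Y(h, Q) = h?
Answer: -7252/9 ≈ -805.78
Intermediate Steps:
I = -1
B = -4 (B = -3 - 1 = -4)
z(k, H) = k/(-4 + H) (z(k, H) = (k + 0)/(H - 4) = k/(-4 + H))
458*z((5 + 6)*1, -5) - 246 = 458*(((5 + 6)*1)/(-4 - 5)) - 246 = 458*((11*1)/(-9)) - 246 = 458*(11*(-⅑)) - 246 = 458*(-11/9) - 246 = -5038/9 - 246 = -7252/9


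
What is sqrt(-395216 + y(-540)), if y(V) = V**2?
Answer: 8*I*sqrt(1619) ≈ 321.89*I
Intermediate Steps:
sqrt(-395216 + y(-540)) = sqrt(-395216 + (-540)**2) = sqrt(-395216 + 291600) = sqrt(-103616) = 8*I*sqrt(1619)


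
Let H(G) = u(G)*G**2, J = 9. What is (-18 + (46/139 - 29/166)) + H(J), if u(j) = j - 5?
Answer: 7064249/23074 ≈ 306.16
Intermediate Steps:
u(j) = -5 + j
H(G) = G**2*(-5 + G) (H(G) = (-5 + G)*G**2 = G**2*(-5 + G))
(-18 + (46/139 - 29/166)) + H(J) = (-18 + (46/139 - 29/166)) + 9**2*(-5 + 9) = (-18 + (46*(1/139) - 29*1/166)) + 81*4 = (-18 + (46/139 - 29/166)) + 324 = (-18 + 3605/23074) + 324 = -411727/23074 + 324 = 7064249/23074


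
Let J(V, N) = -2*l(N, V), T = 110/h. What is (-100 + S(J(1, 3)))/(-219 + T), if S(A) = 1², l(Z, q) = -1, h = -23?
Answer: 2277/5147 ≈ 0.44239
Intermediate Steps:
T = -110/23 (T = 110/(-23) = 110*(-1/23) = -110/23 ≈ -4.7826)
J(V, N) = 2 (J(V, N) = -2*(-1) = 2)
S(A) = 1
(-100 + S(J(1, 3)))/(-219 + T) = (-100 + 1)/(-219 - 110/23) = -99/(-5147/23) = -99*(-23/5147) = 2277/5147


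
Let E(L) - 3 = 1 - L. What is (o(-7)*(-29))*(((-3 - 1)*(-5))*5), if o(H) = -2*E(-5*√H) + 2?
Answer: 17400 + 29000*I*√7 ≈ 17400.0 + 76727.0*I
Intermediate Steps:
E(L) = 4 - L (E(L) = 3 + (1 - L) = 4 - L)
o(H) = -6 - 10*√H (o(H) = -2*(4 - (-5)*√H) + 2 = -2*(4 + 5*√H) + 2 = (-8 - 10*√H) + 2 = -6 - 10*√H)
(o(-7)*(-29))*(((-3 - 1)*(-5))*5) = ((-6 - 10*I*√7)*(-29))*(((-3 - 1)*(-5))*5) = ((-6 - 10*I*√7)*(-29))*(-4*(-5)*5) = ((-6 - 10*I*√7)*(-29))*(20*5) = (174 + 290*I*√7)*100 = 17400 + 29000*I*√7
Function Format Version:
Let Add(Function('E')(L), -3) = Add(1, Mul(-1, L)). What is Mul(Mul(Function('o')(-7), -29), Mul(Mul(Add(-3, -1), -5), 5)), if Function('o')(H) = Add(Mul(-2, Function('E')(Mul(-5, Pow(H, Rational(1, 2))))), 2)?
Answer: Add(17400, Mul(29000, I, Pow(7, Rational(1, 2)))) ≈ Add(17400., Mul(76727., I))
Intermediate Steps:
Function('E')(L) = Add(4, Mul(-1, L)) (Function('E')(L) = Add(3, Add(1, Mul(-1, L))) = Add(4, Mul(-1, L)))
Function('o')(H) = Add(-6, Mul(-10, Pow(H, Rational(1, 2)))) (Function('o')(H) = Add(Mul(-2, Add(4, Mul(-1, Mul(-5, Pow(H, Rational(1, 2)))))), 2) = Add(Mul(-2, Add(4, Mul(5, Pow(H, Rational(1, 2))))), 2) = Add(Add(-8, Mul(-10, Pow(H, Rational(1, 2)))), 2) = Add(-6, Mul(-10, Pow(H, Rational(1, 2)))))
Mul(Mul(Function('o')(-7), -29), Mul(Mul(Add(-3, -1), -5), 5)) = Mul(Mul(Add(-6, Mul(-10, Pow(-7, Rational(1, 2)))), -29), Mul(Mul(Add(-3, -1), -5), 5)) = Mul(Mul(Add(-6, Mul(-10, Mul(I, Pow(7, Rational(1, 2))))), -29), Mul(Mul(-4, -5), 5)) = Mul(Mul(Add(-6, Mul(-10, I, Pow(7, Rational(1, 2)))), -29), Mul(20, 5)) = Mul(Add(174, Mul(290, I, Pow(7, Rational(1, 2)))), 100) = Add(17400, Mul(29000, I, Pow(7, Rational(1, 2))))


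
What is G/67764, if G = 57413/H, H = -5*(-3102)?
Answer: 57413/1051019640 ≈ 5.4626e-5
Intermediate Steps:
H = 15510
G = 57413/15510 ≈ 3.7017
G/67764 = (57413/15510)/67764 = (57413/15510)*(1/67764) = 57413/1051019640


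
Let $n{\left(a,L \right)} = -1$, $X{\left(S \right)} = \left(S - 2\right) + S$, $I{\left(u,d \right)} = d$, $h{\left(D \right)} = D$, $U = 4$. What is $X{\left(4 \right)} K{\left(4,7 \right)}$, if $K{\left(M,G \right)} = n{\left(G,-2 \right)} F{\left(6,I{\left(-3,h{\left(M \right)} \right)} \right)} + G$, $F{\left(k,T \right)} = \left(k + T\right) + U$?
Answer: $-42$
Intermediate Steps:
$F{\left(k,T \right)} = 4 + T + k$ ($F{\left(k,T \right)} = \left(k + T\right) + 4 = \left(T + k\right) + 4 = 4 + T + k$)
$X{\left(S \right)} = -2 + 2 S$ ($X{\left(S \right)} = \left(-2 + S\right) + S = -2 + 2 S$)
$K{\left(M,G \right)} = -10 + G - M$ ($K{\left(M,G \right)} = - (4 + M + 6) + G = - (10 + M) + G = \left(-10 - M\right) + G = -10 + G - M$)
$X{\left(4 \right)} K{\left(4,7 \right)} = \left(-2 + 2 \cdot 4\right) \left(-10 + 7 - 4\right) = \left(-2 + 8\right) \left(-10 + 7 - 4\right) = 6 \left(-7\right) = -42$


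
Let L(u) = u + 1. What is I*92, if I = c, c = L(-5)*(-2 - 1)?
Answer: 1104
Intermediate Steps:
L(u) = 1 + u
c = 12 (c = (1 - 5)*(-2 - 1) = -4*(-3) = 12)
I = 12
I*92 = 12*92 = 1104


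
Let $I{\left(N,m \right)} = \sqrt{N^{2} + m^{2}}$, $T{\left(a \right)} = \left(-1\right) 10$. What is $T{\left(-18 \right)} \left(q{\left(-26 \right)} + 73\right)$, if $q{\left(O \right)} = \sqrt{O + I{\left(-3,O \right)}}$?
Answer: $-730 - 10 \sqrt{-26 + \sqrt{685}} \approx -734.15$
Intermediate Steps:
$T{\left(a \right)} = -10$
$q{\left(O \right)} = \sqrt{O + \sqrt{9 + O^{2}}}$ ($q{\left(O \right)} = \sqrt{O + \sqrt{\left(-3\right)^{2} + O^{2}}} = \sqrt{O + \sqrt{9 + O^{2}}}$)
$T{\left(-18 \right)} \left(q{\left(-26 \right)} + 73\right) = - 10 \left(\sqrt{-26 + \sqrt{9 + \left(-26\right)^{2}}} + 73\right) = - 10 \left(\sqrt{-26 + \sqrt{9 + 676}} + 73\right) = - 10 \left(\sqrt{-26 + \sqrt{685}} + 73\right) = - 10 \left(73 + \sqrt{-26 + \sqrt{685}}\right) = -730 - 10 \sqrt{-26 + \sqrt{685}}$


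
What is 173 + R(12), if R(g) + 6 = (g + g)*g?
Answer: 455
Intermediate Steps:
R(g) = -6 + 2*g**2 (R(g) = -6 + (g + g)*g = -6 + (2*g)*g = -6 + 2*g**2)
173 + R(12) = 173 + (-6 + 2*12**2) = 173 + (-6 + 2*144) = 173 + (-6 + 288) = 173 + 282 = 455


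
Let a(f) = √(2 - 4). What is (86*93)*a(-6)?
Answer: 7998*I*√2 ≈ 11311.0*I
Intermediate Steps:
a(f) = I*√2 (a(f) = √(-2) = I*√2)
(86*93)*a(-6) = (86*93)*(I*√2) = 7998*(I*√2) = 7998*I*√2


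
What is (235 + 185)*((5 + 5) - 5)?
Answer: 2100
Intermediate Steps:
(235 + 185)*((5 + 5) - 5) = 420*(10 - 5) = 420*5 = 2100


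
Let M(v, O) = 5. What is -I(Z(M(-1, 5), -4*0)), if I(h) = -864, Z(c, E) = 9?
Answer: 864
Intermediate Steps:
-I(Z(M(-1, 5), -4*0)) = -1*(-864) = 864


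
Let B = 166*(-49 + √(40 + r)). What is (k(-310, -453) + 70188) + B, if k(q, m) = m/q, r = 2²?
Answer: 19237193/310 + 332*√11 ≈ 63157.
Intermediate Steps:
r = 4
B = -8134 + 332*√11 (B = 166*(-49 + √(40 + 4)) = 166*(-49 + √44) = 166*(-49 + 2*√11) = -8134 + 332*√11 ≈ -7032.9)
(k(-310, -453) + 70188) + B = (-453/(-310) + 70188) + (-8134 + 332*√11) = (-453*(-1/310) + 70188) + (-8134 + 332*√11) = (453/310 + 70188) + (-8134 + 332*√11) = 21758733/310 + (-8134 + 332*√11) = 19237193/310 + 332*√11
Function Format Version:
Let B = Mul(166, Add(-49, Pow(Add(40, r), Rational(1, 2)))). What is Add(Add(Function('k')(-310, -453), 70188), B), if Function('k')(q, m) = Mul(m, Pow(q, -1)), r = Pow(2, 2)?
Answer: Add(Rational(19237193, 310), Mul(332, Pow(11, Rational(1, 2)))) ≈ 63157.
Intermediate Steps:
r = 4
B = Add(-8134, Mul(332, Pow(11, Rational(1, 2)))) (B = Mul(166, Add(-49, Pow(Add(40, 4), Rational(1, 2)))) = Mul(166, Add(-49, Pow(44, Rational(1, 2)))) = Mul(166, Add(-49, Mul(2, Pow(11, Rational(1, 2))))) = Add(-8134, Mul(332, Pow(11, Rational(1, 2)))) ≈ -7032.9)
Add(Add(Function('k')(-310, -453), 70188), B) = Add(Add(Mul(-453, Pow(-310, -1)), 70188), Add(-8134, Mul(332, Pow(11, Rational(1, 2))))) = Add(Add(Mul(-453, Rational(-1, 310)), 70188), Add(-8134, Mul(332, Pow(11, Rational(1, 2))))) = Add(Add(Rational(453, 310), 70188), Add(-8134, Mul(332, Pow(11, Rational(1, 2))))) = Add(Rational(21758733, 310), Add(-8134, Mul(332, Pow(11, Rational(1, 2))))) = Add(Rational(19237193, 310), Mul(332, Pow(11, Rational(1, 2))))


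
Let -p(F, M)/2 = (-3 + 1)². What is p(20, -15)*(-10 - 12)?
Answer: 176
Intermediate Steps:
p(F, M) = -8 (p(F, M) = -2*(-3 + 1)² = -2*(-2)² = -2*4 = -8)
p(20, -15)*(-10 - 12) = -8*(-10 - 12) = -8*(-22) = 176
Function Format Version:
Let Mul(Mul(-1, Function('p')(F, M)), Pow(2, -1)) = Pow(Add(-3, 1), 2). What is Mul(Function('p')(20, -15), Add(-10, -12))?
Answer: 176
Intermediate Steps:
Function('p')(F, M) = -8 (Function('p')(F, M) = Mul(-2, Pow(Add(-3, 1), 2)) = Mul(-2, Pow(-2, 2)) = Mul(-2, 4) = -8)
Mul(Function('p')(20, -15), Add(-10, -12)) = Mul(-8, Add(-10, -12)) = Mul(-8, -22) = 176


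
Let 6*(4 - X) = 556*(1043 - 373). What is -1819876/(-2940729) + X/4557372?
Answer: 65413577642/108080612937 ≈ 0.60523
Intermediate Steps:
X = -186248/3 (X = 4 - 278*(1043 - 373)/3 = 4 - 278*670/3 = 4 - ⅙*372520 = 4 - 186260/3 = -186248/3 ≈ -62083.)
-1819876/(-2940729) + X/4557372 = -1819876/(-2940729) - 186248/3/4557372 = -1819876*(-1/2940729) - 186248/3*1/4557372 = 1819876/2940729 - 1502/110259 = 65413577642/108080612937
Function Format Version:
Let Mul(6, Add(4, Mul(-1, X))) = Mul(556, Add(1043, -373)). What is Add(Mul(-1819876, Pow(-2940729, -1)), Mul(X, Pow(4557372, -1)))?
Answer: Rational(65413577642, 108080612937) ≈ 0.60523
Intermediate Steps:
X = Rational(-186248, 3) (X = Add(4, Mul(Rational(-1, 6), Mul(556, Add(1043, -373)))) = Add(4, Mul(Rational(-1, 6), Mul(556, 670))) = Add(4, Mul(Rational(-1, 6), 372520)) = Add(4, Rational(-186260, 3)) = Rational(-186248, 3) ≈ -62083.)
Add(Mul(-1819876, Pow(-2940729, -1)), Mul(X, Pow(4557372, -1))) = Add(Mul(-1819876, Pow(-2940729, -1)), Mul(Rational(-186248, 3), Pow(4557372, -1))) = Add(Mul(-1819876, Rational(-1, 2940729)), Mul(Rational(-186248, 3), Rational(1, 4557372))) = Add(Rational(1819876, 2940729), Rational(-1502, 110259)) = Rational(65413577642, 108080612937)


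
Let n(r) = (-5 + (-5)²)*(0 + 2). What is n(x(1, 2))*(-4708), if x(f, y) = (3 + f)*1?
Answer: -188320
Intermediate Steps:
x(f, y) = 3 + f
n(r) = 40 (n(r) = (-5 + 25)*2 = 20*2 = 40)
n(x(1, 2))*(-4708) = 40*(-4708) = -188320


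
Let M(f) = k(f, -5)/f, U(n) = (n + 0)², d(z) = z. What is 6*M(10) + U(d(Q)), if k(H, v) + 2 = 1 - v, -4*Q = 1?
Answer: 197/80 ≈ 2.4625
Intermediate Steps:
Q = -¼ (Q = -¼*1 = -¼ ≈ -0.25000)
k(H, v) = -1 - v (k(H, v) = -2 + (1 - v) = -1 - v)
U(n) = n²
M(f) = 4/f (M(f) = (-1 - 1*(-5))/f = (-1 + 5)/f = 4/f)
6*M(10) + U(d(Q)) = 6*(4/10) + (-¼)² = 6*(4*(⅒)) + 1/16 = 6*(⅖) + 1/16 = 12/5 + 1/16 = 197/80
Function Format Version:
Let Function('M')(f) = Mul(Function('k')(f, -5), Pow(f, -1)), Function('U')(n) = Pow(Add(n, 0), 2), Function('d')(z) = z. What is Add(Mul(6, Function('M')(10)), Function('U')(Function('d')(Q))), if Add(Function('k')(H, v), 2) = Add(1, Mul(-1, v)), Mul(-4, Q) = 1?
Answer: Rational(197, 80) ≈ 2.4625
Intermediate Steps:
Q = Rational(-1, 4) (Q = Mul(Rational(-1, 4), 1) = Rational(-1, 4) ≈ -0.25000)
Function('k')(H, v) = Add(-1, Mul(-1, v)) (Function('k')(H, v) = Add(-2, Add(1, Mul(-1, v))) = Add(-1, Mul(-1, v)))
Function('U')(n) = Pow(n, 2)
Function('M')(f) = Mul(4, Pow(f, -1)) (Function('M')(f) = Mul(Add(-1, Mul(-1, -5)), Pow(f, -1)) = Mul(Add(-1, 5), Pow(f, -1)) = Mul(4, Pow(f, -1)))
Add(Mul(6, Function('M')(10)), Function('U')(Function('d')(Q))) = Add(Mul(6, Mul(4, Pow(10, -1))), Pow(Rational(-1, 4), 2)) = Add(Mul(6, Mul(4, Rational(1, 10))), Rational(1, 16)) = Add(Mul(6, Rational(2, 5)), Rational(1, 16)) = Add(Rational(12, 5), Rational(1, 16)) = Rational(197, 80)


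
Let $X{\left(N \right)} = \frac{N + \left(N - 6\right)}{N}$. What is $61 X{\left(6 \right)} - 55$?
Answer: $6$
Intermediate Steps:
$X{\left(N \right)} = \frac{-6 + 2 N}{N}$ ($X{\left(N \right)} = \frac{N + \left(-6 + N\right)}{N} = \frac{-6 + 2 N}{N}$)
$61 X{\left(6 \right)} - 55 = 61 \left(2 - \frac{6}{6}\right) - 55 = 61 \left(2 - 1\right) - 55 = 61 \cdot 1 - 55 = 61 - 55 = 6$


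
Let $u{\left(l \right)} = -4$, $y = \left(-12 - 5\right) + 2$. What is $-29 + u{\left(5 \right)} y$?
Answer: $31$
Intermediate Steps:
$y = -15$ ($y = -17 + 2 = -15$)
$-29 + u{\left(5 \right)} y = -29 - -60 = -29 + 60 = 31$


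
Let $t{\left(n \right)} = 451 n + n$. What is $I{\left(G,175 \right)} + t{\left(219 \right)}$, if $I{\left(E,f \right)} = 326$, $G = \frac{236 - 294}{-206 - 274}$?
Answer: $99314$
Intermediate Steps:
$G = \frac{29}{240}$ ($G = - \frac{58}{-480} = \left(-58\right) \left(- \frac{1}{480}\right) = \frac{29}{240} \approx 0.12083$)
$t{\left(n \right)} = 452 n$
$I{\left(G,175 \right)} + t{\left(219 \right)} = 326 + 452 \cdot 219 = 326 + 98988 = 99314$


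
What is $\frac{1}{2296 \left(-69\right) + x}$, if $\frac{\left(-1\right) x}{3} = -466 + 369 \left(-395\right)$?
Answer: $\frac{1}{280239} \approx 3.5684 \cdot 10^{-6}$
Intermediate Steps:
$x = 438663$ ($x = - 3 \left(-466 + 369 \left(-395\right)\right) = - 3 \left(-466 - 145755\right) = \left(-3\right) \left(-146221\right) = 438663$)
$\frac{1}{2296 \left(-69\right) + x} = \frac{1}{2296 \left(-69\right) + 438663} = \frac{1}{-158424 + 438663} = \frac{1}{280239}$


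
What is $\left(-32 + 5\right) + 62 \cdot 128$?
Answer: $7909$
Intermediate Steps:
$\left(-32 + 5\right) + 62 \cdot 128 = -27 + 7936 = 7909$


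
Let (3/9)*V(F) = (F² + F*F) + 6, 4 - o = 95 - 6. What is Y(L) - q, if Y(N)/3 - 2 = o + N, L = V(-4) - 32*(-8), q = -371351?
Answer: 372212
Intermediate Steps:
o = -85 (o = 4 - (95 - 6) = 4 - 1*89 = 4 - 89 = -85)
V(F) = 18 + 6*F² (V(F) = 3*((F² + F*F) + 6) = 3*((F² + F²) + 6) = 3*(2*F² + 6) = 3*(6 + 2*F²) = 18 + 6*F²)
L = 370 (L = (18 + 6*(-4)²) - 32*(-8) = (18 + 6*16) + 256 = (18 + 96) + 256 = 114 + 256 = 370)
Y(N) = -249 + 3*N (Y(N) = 6 + 3*(-85 + N) = 6 + (-255 + 3*N) = -249 + 3*N)
Y(L) - q = (-249 + 3*370) - 1*(-371351) = (-249 + 1110) + 371351 = 861 + 371351 = 372212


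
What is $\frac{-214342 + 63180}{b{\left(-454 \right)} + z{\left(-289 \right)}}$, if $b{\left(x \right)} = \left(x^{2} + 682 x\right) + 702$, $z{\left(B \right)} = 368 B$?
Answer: $\frac{75581}{104581} \approx 0.7227$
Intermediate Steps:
$b{\left(x \right)} = 702 + x^{2} + 682 x$
$\frac{-214342 + 63180}{b{\left(-454 \right)} + z{\left(-289 \right)}} = \frac{-214342 + 63180}{\left(702 + \left(-454\right)^{2} + 682 \left(-454\right)\right) + 368 \left(-289\right)} = - \frac{151162}{\left(702 + 206116 - 309628\right) - 106352} = - \frac{151162}{-102810 - 106352} = - \frac{151162}{-209162} = \left(-151162\right) \left(- \frac{1}{209162}\right) = \frac{75581}{104581}$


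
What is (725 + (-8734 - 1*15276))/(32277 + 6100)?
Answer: -23285/38377 ≈ -0.60674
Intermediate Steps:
(725 + (-8734 - 1*15276))/(32277 + 6100) = (725 + (-8734 - 15276))/38377 = (725 - 24010)*(1/38377) = -23285*1/38377 = -23285/38377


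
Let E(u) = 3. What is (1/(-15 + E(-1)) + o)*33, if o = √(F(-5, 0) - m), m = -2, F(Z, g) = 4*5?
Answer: -11/4 + 33*√22 ≈ 152.03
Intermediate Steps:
F(Z, g) = 20
o = √22 (o = √(20 - 1*(-2)) = √(20 + 2) = √22 ≈ 4.6904)
(1/(-15 + E(-1)) + o)*33 = (1/(-15 + 3) + √22)*33 = (1/(-12) + √22)*33 = (-1/12 + √22)*33 = -11/4 + 33*√22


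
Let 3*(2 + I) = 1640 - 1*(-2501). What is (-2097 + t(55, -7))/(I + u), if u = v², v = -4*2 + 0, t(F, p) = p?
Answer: -6312/4327 ≈ -1.4587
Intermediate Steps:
I = 4135/3 (I = -2 + (1640 - 1*(-2501))/3 = -2 + (1640 + 2501)/3 = -2 + (⅓)*4141 = -2 + 4141/3 = 4135/3 ≈ 1378.3)
v = -8 (v = -8 + 0 = -8)
u = 64 (u = (-8)² = 64)
(-2097 + t(55, -7))/(I + u) = (-2097 - 7)/(4135/3 + 64) = -2104/4327/3 = -2104*3/4327 = -6312/4327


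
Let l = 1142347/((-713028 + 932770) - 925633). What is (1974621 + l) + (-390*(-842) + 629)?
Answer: 1626110541983/705891 ≈ 2.3036e+6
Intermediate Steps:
l = -1142347/705891 (l = 1142347/(219742 - 925633) = 1142347/(-705891) = 1142347*(-1/705891) = -1142347/705891 ≈ -1.6183)
(1974621 + l) + (-390*(-842) + 629) = (1974621 - 1142347/705891) + (-390*(-842) + 629) = 1393866049964/705891 + (328380 + 629) = 1393866049964/705891 + 329009 = 1626110541983/705891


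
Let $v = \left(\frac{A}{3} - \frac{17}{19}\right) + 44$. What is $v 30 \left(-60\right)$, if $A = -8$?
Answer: $- \frac{1383000}{19} \approx -72790.0$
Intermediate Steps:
$v = \frac{2305}{57}$ ($v = \left(- \frac{8}{3} - \frac{17}{19}\right) + 44 = - \frac{203}{57} + 44 = \frac{2305}{57} \approx 40.439$)
$v 30 \left(-60\right) = \frac{2305}{57} \cdot 30 \left(-60\right) = \frac{23050}{19} \left(-60\right) = - \frac{1383000}{19}$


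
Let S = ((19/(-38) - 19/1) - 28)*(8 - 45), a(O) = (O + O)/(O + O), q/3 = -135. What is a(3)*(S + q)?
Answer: 2705/2 ≈ 1352.5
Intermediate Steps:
q = -405 (q = 3*(-135) = -405)
a(O) = 1 (a(O) = (2*O)/((2*O)) = (2*O)*(1/(2*O)) = 1)
S = 3515/2 (S = ((19*(-1/38) - 19*1) - 28)*(-37) = ((-½ - 19) - 28)*(-37) = (-39/2 - 28)*(-37) = -95/2*(-37) = 3515/2 ≈ 1757.5)
a(3)*(S + q) = 1*(3515/2 - 405) = 1*(2705/2) = 2705/2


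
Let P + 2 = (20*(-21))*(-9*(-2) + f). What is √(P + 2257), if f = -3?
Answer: I*√4045 ≈ 63.6*I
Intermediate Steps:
P = -6302 (P = -2 + (20*(-21))*(-9*(-2) - 3) = -2 - 420*(-3*(-6) - 3) = -2 - 420*(18 - 3) = -2 - 420*15 = -2 - 6300 = -6302)
√(P + 2257) = √(-6302 + 2257) = √(-4045) = I*√4045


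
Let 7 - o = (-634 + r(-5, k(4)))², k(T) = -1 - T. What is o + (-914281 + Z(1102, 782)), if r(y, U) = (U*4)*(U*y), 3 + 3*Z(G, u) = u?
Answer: -6599911/3 ≈ -2.2000e+6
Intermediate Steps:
Z(G, u) = -1 + u/3
r(y, U) = 4*y*U² (r(y, U) = (4*U)*(U*y) = 4*y*U²)
o = -1285949 (o = 7 - (-634 + 4*(-5)*(-1 - 1*4)²)² = 7 - (-634 + 4*(-5)*(-1 - 4)²)² = 7 - (-634 + 4*(-5)*(-5)²)² = 7 - (-634 + 4*(-5)*25)² = 7 - (-634 - 500)² = 7 - 1*(-1134)² = 7 - 1*1285956 = 7 - 1285956 = -1285949)
o + (-914281 + Z(1102, 782)) = -1285949 + (-914281 + (-1 + (⅓)*782)) = -1285949 + (-914281 + (-1 + 782/3)) = -1285949 + (-914281 + 779/3) = -1285949 - 2742064/3 = -6599911/3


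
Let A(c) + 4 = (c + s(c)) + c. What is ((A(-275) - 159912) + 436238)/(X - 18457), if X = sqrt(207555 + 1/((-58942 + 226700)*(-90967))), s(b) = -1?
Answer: -77674205262124699142/5195467742029601885 - 275771*sqrt(48335634553603290699558794)/5195467742029601885 ≈ -15.319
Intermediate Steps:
A(c) = -5 + 2*c (A(c) = -4 + ((c - 1) + c) = -4 + ((-1 + c) + c) = -4 + (-1 + 2*c) = -5 + 2*c)
X = sqrt(48335634553603290699558794)/15260441986 (X = sqrt(207555 - 1/90967/167758) = sqrt(207555 + (1/167758)*(-1/90967)) = sqrt(207555 - 1/15260441986) = sqrt(3167381036404229/15260441986) = sqrt(48335634553603290699558794)/15260441986 ≈ 455.58)
((A(-275) - 159912) + 436238)/(X - 18457) = (((-5 + 2*(-275)) - 159912) + 436238)/(sqrt(48335634553603290699558794)/15260441986 - 18457) = (((-5 - 550) - 159912) + 436238)/(-18457 + sqrt(48335634553603290699558794)/15260441986) = ((-555 - 159912) + 436238)/(-18457 + sqrt(48335634553603290699558794)/15260441986) = (-160467 + 436238)/(-18457 + sqrt(48335634553603290699558794)/15260441986) = 275771/(-18457 + sqrt(48335634553603290699558794)/15260441986)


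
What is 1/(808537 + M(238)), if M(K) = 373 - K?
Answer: 1/808672 ≈ 1.2366e-6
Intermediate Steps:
1/(808537 + M(238)) = 1/(808537 + (373 - 1*238)) = 1/(808537 + (373 - 238)) = 1/(808537 + 135) = 1/808672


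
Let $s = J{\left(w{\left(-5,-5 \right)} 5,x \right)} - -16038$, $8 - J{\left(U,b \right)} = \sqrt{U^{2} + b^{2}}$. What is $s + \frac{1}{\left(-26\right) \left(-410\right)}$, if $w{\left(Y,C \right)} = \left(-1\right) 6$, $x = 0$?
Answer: $\frac{170730561}{10660} \approx 16016.0$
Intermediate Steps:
$w{\left(Y,C \right)} = -6$
$J{\left(U,b \right)} = 8 - \sqrt{U^{2} + b^{2}}$
$s = 16016$ ($s = \left(8 - \sqrt{\left(\left(-6\right) 5\right)^{2} + 0^{2}}\right) - -16038 = \left(8 - \sqrt{\left(-30\right)^{2} + 0}\right) + 16038 = \left(8 - \sqrt{900 + 0}\right) + 16038 = \left(8 - \sqrt{900}\right) + 16038 = \left(8 - 30\right) + 16038 = -22 + 16038 = 16016$)
$s + \frac{1}{\left(-26\right) \left(-410\right)} = 16016 + \frac{1}{\left(-26\right) \left(-410\right)} = 16016 + \frac{1}{10660} = \frac{170730561}{10660}$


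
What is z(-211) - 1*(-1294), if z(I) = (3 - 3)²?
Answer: 1294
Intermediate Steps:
z(I) = 0 (z(I) = 0² = 0)
z(-211) - 1*(-1294) = 0 - 1*(-1294) = 0 + 1294 = 1294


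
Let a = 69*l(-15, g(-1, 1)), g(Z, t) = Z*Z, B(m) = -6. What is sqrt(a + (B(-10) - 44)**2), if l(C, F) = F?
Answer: sqrt(2569) ≈ 50.685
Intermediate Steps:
g(Z, t) = Z**2
a = 69 (a = 69*(-1)**2 = 69*1 = 69)
sqrt(a + (B(-10) - 44)**2) = sqrt(69 + (-6 - 44)**2) = sqrt(69 + (-50)**2) = sqrt(69 + 2500) = sqrt(2569)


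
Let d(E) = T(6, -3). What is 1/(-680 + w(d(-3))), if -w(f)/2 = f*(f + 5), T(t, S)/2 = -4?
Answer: -1/728 ≈ -0.0013736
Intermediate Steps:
T(t, S) = -8 (T(t, S) = 2*(-4) = -8)
d(E) = -8
w(f) = -2*f*(5 + f) (w(f) = -2*f*(f + 5) = -2*f*(5 + f))
1/(-680 + w(d(-3))) = 1/(-680 - 2*(-8)*(5 - 8)) = 1/(-680 - 2*(-8)*(-3)) = 1/(-680 - 48) = 1/(-728) = -1/728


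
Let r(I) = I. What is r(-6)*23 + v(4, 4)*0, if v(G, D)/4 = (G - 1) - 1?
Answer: -138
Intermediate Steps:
v(G, D) = -8 + 4*G (v(G, D) = 4*((G - 1) - 1) = 4*((-1 + G) - 1) = 4*(-2 + G) = -8 + 4*G)
r(-6)*23 + v(4, 4)*0 = -6*23 + (-8 + 4*4)*0 = -138 + (-8 + 16)*0 = -138 + 8*0 = -138 + 0 = -138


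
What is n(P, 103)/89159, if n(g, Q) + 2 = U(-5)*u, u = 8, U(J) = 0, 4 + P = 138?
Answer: -2/89159 ≈ -2.2432e-5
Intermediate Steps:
P = 134 (P = -4 + 138 = 134)
n(g, Q) = -2 (n(g, Q) = -2 + 0*8 = -2 + 0 = -2)
n(P, 103)/89159 = -2/89159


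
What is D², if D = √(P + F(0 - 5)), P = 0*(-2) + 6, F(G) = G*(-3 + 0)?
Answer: 21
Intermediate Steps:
F(G) = -3*G (F(G) = G*(-3) = -3*G)
P = 6 (P = 0 + 6 = 6)
D = √21 (D = √(6 - 3*(0 - 5)) = √(6 - 3*(-5)) = √(6 + 15) = √21 ≈ 4.5826)
D² = (√21)² = 21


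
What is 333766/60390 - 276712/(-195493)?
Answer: 40979777159/5902911135 ≈ 6.9423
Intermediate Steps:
333766/60390 - 276712/(-195493) = 333766*(1/60390) - 276712*(-1/195493) = 166883/30195 + 276712/195493 = 40979777159/5902911135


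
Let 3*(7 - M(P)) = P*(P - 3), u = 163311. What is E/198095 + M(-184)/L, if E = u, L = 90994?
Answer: 37769070637/54076369290 ≈ 0.69844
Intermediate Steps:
E = 163311
M(P) = 7 - P*(-3 + P)/3 (M(P) = 7 - P*(P - 3)/3 = 7 - P*(-3 + P)/3)
E/198095 + M(-184)/L = 163311/198095 + (7 - 184 - ⅓*(-184)²)/90994 = 163311*(1/198095) + (7 - 184 - ⅓*33856)*(1/90994) = 163311/198095 + (7 - 184 - 33856/3)*(1/90994) = 163311/198095 - 34387/3*1/90994 = 163311/198095 - 34387/272982 = 37769070637/54076369290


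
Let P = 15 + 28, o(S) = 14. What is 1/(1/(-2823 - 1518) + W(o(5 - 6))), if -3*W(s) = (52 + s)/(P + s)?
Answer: -82479/31853 ≈ -2.5894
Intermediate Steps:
P = 43
W(s) = -(52 + s)/(3*(43 + s))
1/(1/(-2823 - 1518) + W(o(5 - 6))) = 1/(1/(-2823 - 1518) + (-52 - 1*14)/(3*(43 + 14))) = 1/(1/(-4341) + (⅓)*(-52 - 14)/57) = 1/(-1/4341 + (⅓)*(1/57)*(-66)) = 1/(-1/4341 - 22/57) = 1/(-31853/82479) = -82479/31853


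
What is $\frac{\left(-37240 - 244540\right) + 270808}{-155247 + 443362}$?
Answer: $- \frac{10972}{288115} \approx -0.038082$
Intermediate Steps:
$\frac{\left(-37240 - 244540\right) + 270808}{-155247 + 443362} = \frac{\left(-37240 - 244540\right) + 270808}{288115} = \left(-281780 + 270808\right) \frac{1}{288115} = \left(-10972\right) \frac{1}{288115} = - \frac{10972}{288115}$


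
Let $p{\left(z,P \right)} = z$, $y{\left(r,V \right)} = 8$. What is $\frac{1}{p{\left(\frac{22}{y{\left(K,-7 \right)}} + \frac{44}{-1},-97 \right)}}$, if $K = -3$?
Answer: $- \frac{4}{165} \approx -0.024242$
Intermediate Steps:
$\frac{1}{p{\left(\frac{22}{y{\left(K,-7 \right)}} + \frac{44}{-1},-97 \right)}} = \frac{1}{\frac{22}{8} + \frac{44}{-1}} = \frac{1}{22 \cdot \frac{1}{8} + 44 \left(-1\right)} = \frac{1}{\frac{11}{4} - 44} = \frac{1}{- \frac{165}{4}} = - \frac{4}{165}$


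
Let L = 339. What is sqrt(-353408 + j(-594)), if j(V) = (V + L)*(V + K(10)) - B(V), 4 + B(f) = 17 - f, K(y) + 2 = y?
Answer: I*sqrt(204585) ≈ 452.31*I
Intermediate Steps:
K(y) = -2 + y
B(f) = 13 - f (B(f) = -4 + (17 - f) = 13 - f)
j(V) = -13 + V + (8 + V)*(339 + V) (j(V) = (V + 339)*(V + (-2 + 10)) - (13 - V) = (339 + V)*(V + 8) + (-13 + V) = (339 + V)*(8 + V) + (-13 + V) = (8 + V)*(339 + V) + (-13 + V) = -13 + V + (8 + V)*(339 + V))
sqrt(-353408 + j(-594)) = sqrt(-353408 + (2699 + (-594)**2 + 348*(-594))) = sqrt(-353408 + (2699 + 352836 - 206712)) = sqrt(-353408 + 148823) = sqrt(-204585) = I*sqrt(204585)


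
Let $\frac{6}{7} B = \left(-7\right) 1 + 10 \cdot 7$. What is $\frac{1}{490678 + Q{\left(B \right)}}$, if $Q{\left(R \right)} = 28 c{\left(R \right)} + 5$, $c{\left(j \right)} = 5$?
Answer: $\frac{1}{490823} \approx 2.0374 \cdot 10^{-6}$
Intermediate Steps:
$B = \frac{147}{2}$ ($B = \frac{7 \left(\left(-7\right) 1 + 10 \cdot 7\right)}{6} = \frac{7 \left(-7 + 70\right)}{6} = \frac{7}{6} \cdot 63 = \frac{147}{2} \approx 73.5$)
$Q{\left(R \right)} = 145$ ($Q{\left(R \right)} = 28 \cdot 5 + 5 = 140 + 5 = 145$)
$\frac{1}{490678 + Q{\left(B \right)}} = \frac{1}{490678 + 145} = \frac{1}{490823}$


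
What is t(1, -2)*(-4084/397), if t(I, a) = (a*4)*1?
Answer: 32672/397 ≈ 82.297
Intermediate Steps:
t(I, a) = 4*a (t(I, a) = (4*a)*1 = 4*a)
t(1, -2)*(-4084/397) = (4*(-2))*(-4084/397) = -(-32672)/397 = -8*(-4084/397) = 32672/397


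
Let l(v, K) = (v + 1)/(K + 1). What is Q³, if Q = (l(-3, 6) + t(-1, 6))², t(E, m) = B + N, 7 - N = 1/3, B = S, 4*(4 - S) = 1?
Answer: 379819589887092601/351298031616 ≈ 1.0812e+6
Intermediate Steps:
S = 15/4 (S = 4 - ¼*1 = 4 - ¼ = 15/4 ≈ 3.7500)
B = 15/4 ≈ 3.7500
l(v, K) = (1 + v)/(1 + K)
N = 20/3 (N = 7 - 1/3 = 7 - 1*⅓ = 7 - ⅓ = 20/3 ≈ 6.6667)
t(E, m) = 125/12 (t(E, m) = 15/4 + 20/3 = 125/12)
Q = 724201/7056 (Q = ((1 - 3)/(1 + 6) + 125/12)² = (-2/7 + 125/12)² = (851/84)² = 724201/7056 ≈ 102.64)
Q³ = (724201/7056)³ = 379819589887092601/351298031616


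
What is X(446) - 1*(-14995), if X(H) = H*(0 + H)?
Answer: 213911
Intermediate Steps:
X(H) = H² (X(H) = H*H = H²)
X(446) - 1*(-14995) = 446² - 1*(-14995) = 198916 + 14995 = 213911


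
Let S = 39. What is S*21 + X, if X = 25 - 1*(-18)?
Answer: 862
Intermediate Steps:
X = 43 (X = 25 + 18 = 43)
S*21 + X = 39*21 + 43 = 819 + 43 = 862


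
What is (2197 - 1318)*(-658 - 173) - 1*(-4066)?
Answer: -726383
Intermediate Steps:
(2197 - 1318)*(-658 - 173) - 1*(-4066) = 879*(-831) + 4066 = -730449 + 4066 = -726383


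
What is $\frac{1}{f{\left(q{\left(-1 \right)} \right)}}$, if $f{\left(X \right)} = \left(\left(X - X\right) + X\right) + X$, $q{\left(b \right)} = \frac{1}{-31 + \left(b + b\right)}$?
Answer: $- \frac{33}{2} \approx -16.5$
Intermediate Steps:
$q{\left(b \right)} = \frac{1}{-31 + 2 b}$
$f{\left(X \right)} = 2 X$ ($f{\left(X \right)} = \left(0 + X\right) + X = X + X = 2 X$)
$\frac{1}{f{\left(q{\left(-1 \right)} \right)}} = \frac{1}{2 \frac{1}{-31 + 2 \left(-1\right)}} = \frac{1}{2 \frac{1}{-31 - 2}} = \frac{1}{2 \frac{1}{-33}} = \frac{1}{2 \left(- \frac{1}{33}\right)} = \frac{1}{- \frac{2}{33}} = - \frac{33}{2}$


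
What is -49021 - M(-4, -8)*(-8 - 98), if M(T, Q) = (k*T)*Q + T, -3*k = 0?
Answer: -49445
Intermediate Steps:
k = 0 (k = -⅓*0 = 0)
M(T, Q) = T (M(T, Q) = (0*T)*Q + T = 0*Q + T = 0 + T = T)
-49021 - M(-4, -8)*(-8 - 98) = -49021 - (-4)*(-8 - 98) = -49021 - (-4)*(-106) = -49021 - 1*424 = -49021 - 424 = -49445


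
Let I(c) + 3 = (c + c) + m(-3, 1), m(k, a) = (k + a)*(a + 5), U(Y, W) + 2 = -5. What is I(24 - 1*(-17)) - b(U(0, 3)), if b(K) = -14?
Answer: 81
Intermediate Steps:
U(Y, W) = -7 (U(Y, W) = -2 - 5 = -7)
m(k, a) = (5 + a)*(a + k) (m(k, a) = (a + k)*(5 + a) = (5 + a)*(a + k))
I(c) = -15 + 2*c (I(c) = -3 + ((c + c) + (1**2 + 5*1 + 5*(-3) + 1*(-3))) = -3 + (2*c + (1 + 5 - 15 - 3)) = -3 + (2*c - 12) = -3 + (-12 + 2*c) = -15 + 2*c)
I(24 - 1*(-17)) - b(U(0, 3)) = (-15 + 2*(24 - 1*(-17))) - 1*(-14) = (-15 + 2*(24 + 17)) + 14 = (-15 + 2*41) + 14 = (-15 + 82) + 14 = 67 + 14 = 81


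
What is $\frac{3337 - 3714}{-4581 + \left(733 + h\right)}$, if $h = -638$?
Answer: $\frac{377}{4486} \approx 0.084039$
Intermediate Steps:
$\frac{3337 - 3714}{-4581 + \left(733 + h\right)} = \frac{3337 - 3714}{-4581 + \left(733 - 638\right)} = - \frac{377}{-4581 + 95} = - \frac{377}{-4486} = \left(-377\right) \left(- \frac{1}{4486}\right) = \frac{377}{4486}$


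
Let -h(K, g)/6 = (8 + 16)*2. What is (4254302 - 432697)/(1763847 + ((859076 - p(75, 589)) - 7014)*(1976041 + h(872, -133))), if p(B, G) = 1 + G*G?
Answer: 3821605/998033634267 ≈ 3.8291e-6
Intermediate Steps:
p(B, G) = 1 + G**2
h(K, g) = -288 (h(K, g) = -6*(8 + 16)*2 = -144*2 = -6*48 = -288)
(4254302 - 432697)/(1763847 + ((859076 - p(75, 589)) - 7014)*(1976041 + h(872, -133))) = (4254302 - 432697)/(1763847 + ((859076 - (1 + 589**2)) - 7014)*(1976041 - 288)) = 3821605/(1763847 + ((859076 - (1 + 346921)) - 7014)*1975753) = 3821605/(1763847 + ((859076 - 1*346922) - 7014)*1975753) = 3821605/(1763847 + ((859076 - 346922) - 7014)*1975753) = 3821605/(1763847 + (512154 - 7014)*1975753) = 3821605/(1763847 + 505140*1975753) = 3821605/(1763847 + 998031870420) = 3821605/998033634267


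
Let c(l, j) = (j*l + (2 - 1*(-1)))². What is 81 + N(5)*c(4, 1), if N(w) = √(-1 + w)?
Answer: 179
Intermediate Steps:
c(l, j) = (3 + j*l)² (c(l, j) = (j*l + (2 + 1))² = (j*l + 3)² = (3 + j*l)²)
81 + N(5)*c(4, 1) = 81 + √(-1 + 5)*(3 + 1*4)² = 81 + √4*(3 + 4)² = 81 + 2*7² = 81 + 2*49 = 81 + 98 = 179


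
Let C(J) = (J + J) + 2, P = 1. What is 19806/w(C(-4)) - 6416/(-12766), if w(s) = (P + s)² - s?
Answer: 126521146/197873 ≈ 639.41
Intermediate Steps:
C(J) = 2 + 2*J (C(J) = 2*J + 2 = 2 + 2*J)
w(s) = (1 + s)² - s
19806/w(C(-4)) - 6416/(-12766) = 19806/((1 + (2 + 2*(-4)))² - (2 + 2*(-4))) - 6416/(-12766) = 19806/((1 + (2 - 8))² - (2 - 8)) - 6416*(-1/12766) = 19806/((1 - 6)² - 1*(-6)) + 3208/6383 = 19806/((-5)² + 6) + 3208/6383 = 19806/(25 + 6) + 3208/6383 = 19806/31 + 3208/6383 = 126521146/197873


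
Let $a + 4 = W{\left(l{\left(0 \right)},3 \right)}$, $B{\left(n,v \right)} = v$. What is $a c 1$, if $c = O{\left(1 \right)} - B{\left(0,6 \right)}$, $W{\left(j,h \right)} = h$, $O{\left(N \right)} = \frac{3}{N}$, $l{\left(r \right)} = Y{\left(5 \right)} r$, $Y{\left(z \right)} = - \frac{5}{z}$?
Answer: $3$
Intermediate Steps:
$l{\left(r \right)} = - r$ ($l{\left(r \right)} = - \frac{5}{5} r = \left(-5\right) \frac{1}{5} r = - r$)
$a = -1$ ($a = -4 + 3 = -1$)
$c = -3$ ($c = \frac{3}{1} - 6 = 3 \cdot 1 - 6 = 3 - 6 = -3$)
$a c 1 = \left(-1\right) \left(-3\right) 1 = 3 \cdot 1 = 3$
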